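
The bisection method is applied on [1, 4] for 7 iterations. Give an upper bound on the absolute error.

Bisection error bound: |error| ≤ (b-a)/2^n
|error| ≤ (4 - 1)/2^7 = 3/2^7
|error| ≤ 0.0234375000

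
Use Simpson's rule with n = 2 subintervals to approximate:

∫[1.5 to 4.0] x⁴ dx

f(x) = x⁴
a = 1.5, b = 4.0, n = 2
h = (b - a)/n = 1.250000

Simpson's rule: (h/3)[f(x₀) + 4f(x₁) + 2f(x₂) + ... + f(xₙ)]

x_0 = 1.5000, f(x_0) = 5.062500, coefficient = 1
x_1 = 2.7500, f(x_1) = 57.191406, coefficient = 4
x_2 = 4.0000, f(x_2) = 256.000000, coefficient = 1

I ≈ (1.250000/3) × 489.828125 = 204.095052
Exact value: 203.281250
Error: 0.813802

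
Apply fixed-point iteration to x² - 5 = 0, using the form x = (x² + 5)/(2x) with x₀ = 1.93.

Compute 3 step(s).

Equation: x² - 5 = 0
Fixed-point form: x = (x² + 5)/(2x)
x₀ = 1.93

x_1 = g(1.930000) = 2.260337
x_2 = g(2.260337) = 2.236198
x_3 = g(2.236198) = 2.236068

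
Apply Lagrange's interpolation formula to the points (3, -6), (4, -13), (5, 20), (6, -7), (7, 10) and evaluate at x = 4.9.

Lagrange interpolation formula:
P(x) = Σ yᵢ × Lᵢ(x)
where Lᵢ(x) = Π_{j≠i} (x - xⱼ)/(xᵢ - xⱼ)

L_0(4.9) = (4.9 - 4)/(3 - 4) × (4.9 - 5)/(3 - 5) × (4.9 - 6)/(3 - 6) × (4.9 - 7)/(3 - 7) = -0.008662
L_1(4.9) = (4.9 - 3)/(4 - 3) × (4.9 - 5)/(4 - 5) × (4.9 - 6)/(4 - 6) × (4.9 - 7)/(4 - 7) = 0.073150
L_2(4.9) = (4.9 - 3)/(5 - 3) × (4.9 - 4)/(5 - 4) × (4.9 - 6)/(5 - 6) × (4.9 - 7)/(5 - 7) = 0.987525
L_3(4.9) = (4.9 - 3)/(6 - 3) × (4.9 - 4)/(6 - 4) × (4.9 - 5)/(6 - 5) × (4.9 - 7)/(6 - 7) = -0.059850
L_4(4.9) = (4.9 - 3)/(7 - 3) × (4.9 - 4)/(7 - 4) × (4.9 - 5)/(7 - 5) × (4.9 - 6)/(7 - 6) = 0.007837

P(4.9) = (-6)×L_0(4.9) + (-13)×L_1(4.9) + 20×L_2(4.9) + (-7)×L_3(4.9) + 10×L_4(4.9)
P(4.9) = 19.348850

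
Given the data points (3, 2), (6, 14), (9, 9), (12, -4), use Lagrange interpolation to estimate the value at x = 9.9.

Lagrange interpolation formula:
P(x) = Σ yᵢ × Lᵢ(x)
where Lᵢ(x) = Π_{j≠i} (x - xⱼ)/(xᵢ - xⱼ)

L_0(9.9) = (9.9 - 6)/(3 - 6) × (9.9 - 9)/(3 - 9) × (9.9 - 12)/(3 - 12) = 0.045500
L_1(9.9) = (9.9 - 3)/(6 - 3) × (9.9 - 9)/(6 - 9) × (9.9 - 12)/(6 - 12) = -0.241500
L_2(9.9) = (9.9 - 3)/(9 - 3) × (9.9 - 6)/(9 - 6) × (9.9 - 12)/(9 - 12) = 1.046500
L_3(9.9) = (9.9 - 3)/(12 - 3) × (9.9 - 6)/(12 - 6) × (9.9 - 9)/(12 - 9) = 0.149500

P(9.9) = 2×L_0(9.9) + 14×L_1(9.9) + 9×L_2(9.9) + (-4)×L_3(9.9)
P(9.9) = 5.530500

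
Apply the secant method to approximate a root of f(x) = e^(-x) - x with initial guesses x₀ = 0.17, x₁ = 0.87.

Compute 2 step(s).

f(x) = e^(-x) - x
x₀ = 0.17, x₁ = 0.87

Secant formula: x_{n+1} = x_n - f(x_n)(x_n - x_{n-1})/(f(x_n) - f(x_{n-1}))

Iteration 1:
  f(0.170000) = 0.673665
  f(0.870000) = -0.451048
  x_2 = 0.870000 - (-0.451048)×(0.870000 - 0.170000)/(-0.451048 - 0.673665)
       = 0.589276
Iteration 2:
  f(0.870000) = -0.451048
  f(0.589276) = -0.034547
  x_3 = 0.589276 - (-0.034547)×(0.589276 - 0.870000)/(-0.034547 - (-0.451048))
       = 0.565991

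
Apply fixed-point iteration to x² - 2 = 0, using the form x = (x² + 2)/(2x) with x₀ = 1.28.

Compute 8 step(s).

Equation: x² - 2 = 0
Fixed-point form: x = (x² + 2)/(2x)
x₀ = 1.28

x_1 = g(1.280000) = 1.421250
x_2 = g(1.421250) = 1.414231
x_3 = g(1.414231) = 1.414214
x_4 = g(1.414214) = 1.414214
x_5 = g(1.414214) = 1.414214
x_6 = g(1.414214) = 1.414214
x_7 = g(1.414214) = 1.414214
x_8 = g(1.414214) = 1.414214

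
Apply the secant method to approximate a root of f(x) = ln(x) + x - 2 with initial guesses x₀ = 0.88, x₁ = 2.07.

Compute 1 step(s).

f(x) = ln(x) + x - 2
x₀ = 0.88, x₁ = 2.07

Secant formula: x_{n+1} = x_n - f(x_n)(x_n - x_{n-1})/(f(x_n) - f(x_{n-1}))

Iteration 1:
  f(0.880000) = -1.247833
  f(2.070000) = 0.797549
  x_2 = 2.070000 - 0.797549×(2.070000 - 0.880000)/(0.797549 - (-1.247833))
       = 1.605987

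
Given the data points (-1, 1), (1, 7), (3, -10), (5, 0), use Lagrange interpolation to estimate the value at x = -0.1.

Lagrange interpolation formula:
P(x) = Σ yᵢ × Lᵢ(x)
where Lᵢ(x) = Π_{j≠i} (x - xⱼ)/(xᵢ - xⱼ)

L_0(-0.1) = (-0.1 - 1)/(-1 - 1) × (-0.1 - 3)/(-1 - 3) × (-0.1 - 5)/(-1 - 5) = 0.362313
L_1(-0.1) = (-0.1 - (-1))/(1 - (-1)) × (-0.1 - 3)/(1 - 3) × (-0.1 - 5)/(1 - 5) = 0.889312
L_2(-0.1) = (-0.1 - (-1))/(3 - (-1)) × (-0.1 - 1)/(3 - 1) × (-0.1 - 5)/(3 - 5) = -0.315563
L_3(-0.1) = (-0.1 - (-1))/(5 - (-1)) × (-0.1 - 1)/(5 - 1) × (-0.1 - 3)/(5 - 3) = 0.063938

P(-0.1) = 1×L_0(-0.1) + 7×L_1(-0.1) + (-10)×L_2(-0.1) + 0×L_3(-0.1)
P(-0.1) = 9.743125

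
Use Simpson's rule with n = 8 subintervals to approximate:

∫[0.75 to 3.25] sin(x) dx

f(x) = sin(x)
a = 0.75, b = 3.25, n = 8
h = (b - a)/n = 0.312500

Simpson's rule: (h/3)[f(x₀) + 4f(x₁) + 2f(x₂) + ... + f(xₙ)]

x_0 = 0.7500, f(x_0) = 0.681639, coefficient = 1
x_1 = 1.0625, f(x_1) = 0.873575, coefficient = 4
x_2 = 1.3750, f(x_2) = 0.980893, coefficient = 2
x_3 = 1.6875, f(x_3) = 0.993198, coefficient = 4
x_4 = 2.0000, f(x_4) = 0.909297, coefficient = 2
x_5 = 2.3125, f(x_5) = 0.737319, coefficient = 4
x_6 = 2.6250, f(x_6) = 0.493920, coefficient = 2
x_7 = 2.9375, f(x_7) = 0.202679, coefficient = 4
x_8 = 3.2500, f(x_8) = -0.108195, coefficient = 1

I ≈ (0.312500/3) × 16.568746 = 1.725911
Exact value: 1.725819
Error: 0.000093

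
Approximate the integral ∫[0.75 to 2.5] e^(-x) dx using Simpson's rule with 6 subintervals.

f(x) = e^(-x)
a = 0.75, b = 2.5, n = 6
h = (b - a)/n = 0.291667

Simpson's rule: (h/3)[f(x₀) + 4f(x₁) + 2f(x₂) + ... + f(xₙ)]

x_0 = 0.7500, f(x_0) = 0.472367, coefficient = 1
x_1 = 1.0417, f(x_1) = 0.352866, coefficient = 4
x_2 = 1.3333, f(x_2) = 0.263597, coefficient = 2
x_3 = 1.6250, f(x_3) = 0.196912, coefficient = 4
x_4 = 1.9167, f(x_4) = 0.147096, coefficient = 2
x_5 = 2.2083, f(x_5) = 0.109884, coefficient = 4
x_6 = 2.5000, f(x_6) = 0.082085, coefficient = 1

I ≈ (0.291667/3) × 4.014484 = 0.390297
Exact value: 0.390282
Error: 0.000016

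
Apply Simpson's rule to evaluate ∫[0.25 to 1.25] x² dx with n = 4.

f(x) = x²
a = 0.25, b = 1.25, n = 4
h = (b - a)/n = 0.250000

Simpson's rule: (h/3)[f(x₀) + 4f(x₁) + 2f(x₂) + ... + f(xₙ)]

x_0 = 0.2500, f(x_0) = 0.062500, coefficient = 1
x_1 = 0.5000, f(x_1) = 0.250000, coefficient = 4
x_2 = 0.7500, f(x_2) = 0.562500, coefficient = 2
x_3 = 1.0000, f(x_3) = 1.000000, coefficient = 4
x_4 = 1.2500, f(x_4) = 1.562500, coefficient = 1

I ≈ (0.250000/3) × 7.750000 = 0.645833
Exact value: 0.645833
Error: 0.000000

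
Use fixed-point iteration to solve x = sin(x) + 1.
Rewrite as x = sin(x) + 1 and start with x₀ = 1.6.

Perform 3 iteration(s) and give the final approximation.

Equation: x = sin(x) + 1
Fixed-point form: x = sin(x) + 1
x₀ = 1.6

x_1 = g(1.600000) = 1.999574
x_2 = g(1.999574) = 1.909475
x_3 = g(1.909475) = 1.943195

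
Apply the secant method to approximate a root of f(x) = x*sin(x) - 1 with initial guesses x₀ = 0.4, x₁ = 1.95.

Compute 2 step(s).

f(x) = x*sin(x) - 1
x₀ = 0.4, x₁ = 1.95

Secant formula: x_{n+1} = x_n - f(x_n)(x_n - x_{n-1})/(f(x_n) - f(x_{n-1}))

Iteration 1:
  f(0.400000) = -0.844233
  f(1.950000) = 0.811471
  x_2 = 1.950000 - 0.811471×(1.950000 - 0.400000)/(0.811471 - (-0.844233))
       = 1.190335
Iteration 2:
  f(1.950000) = 0.811471
  f(1.190335) = 0.105218
  x_3 = 1.190335 - 0.105218×(1.190335 - 1.950000)/(0.105218 - 0.811471)
       = 1.077160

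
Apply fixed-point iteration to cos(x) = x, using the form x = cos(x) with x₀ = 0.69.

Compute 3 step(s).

Equation: cos(x) = x
Fixed-point form: x = cos(x)
x₀ = 0.69

x_1 = g(0.690000) = 0.771246
x_2 = g(0.771246) = 0.717043
x_3 = g(0.717043) = 0.753752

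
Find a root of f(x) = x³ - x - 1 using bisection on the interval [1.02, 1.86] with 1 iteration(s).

f(x) = x³ - x - 1
Initial interval: [1.02, 1.86]

Iteration 1:
  c_1 = (1.020000 + 1.860000)/2 = 1.440000
  f(c_1) = f(1.440000) = 0.545984
  f(a) × f(c) < 0, new interval: [1.020000, 1.440000]

After 1 iteration(s), the approximation is c_1 = 1.440000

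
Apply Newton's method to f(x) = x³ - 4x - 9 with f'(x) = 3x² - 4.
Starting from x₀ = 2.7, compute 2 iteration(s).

f(x) = x³ - 4x - 9
f'(x) = 3x² - 4
x₀ = 2.7

Newton-Raphson formula: x_{n+1} = x_n - f(x_n)/f'(x_n)

Iteration 1:
  f(2.700000) = -0.117000
  f'(2.700000) = 17.870000
  x_1 = 2.700000 - (-0.117000)/17.870000 = 2.706547
Iteration 2:
  f(2.706547) = 0.000348
  f'(2.706547) = 17.976195
  x_2 = 2.706547 - 0.000348/17.976195 = 2.706528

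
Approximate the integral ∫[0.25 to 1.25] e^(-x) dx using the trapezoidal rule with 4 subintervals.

f(x) = e^(-x)
a = 0.25, b = 1.25, n = 4
h = (b - a)/n = 0.250000

Trapezoidal rule: (h/2)[f(x₀) + 2f(x₁) + 2f(x₂) + ... + f(xₙ)]

x_0 = 0.2500, f(x_0) = 0.778801, coefficient = 1
x_1 = 0.5000, f(x_1) = 0.606531, coefficient = 2
x_2 = 0.7500, f(x_2) = 0.472367, coefficient = 2
x_3 = 1.0000, f(x_3) = 0.367879, coefficient = 2
x_4 = 1.2500, f(x_4) = 0.286505, coefficient = 1

I ≈ (0.250000/2) × 3.958859 = 0.494857
Exact value: 0.492296
Error: 0.002561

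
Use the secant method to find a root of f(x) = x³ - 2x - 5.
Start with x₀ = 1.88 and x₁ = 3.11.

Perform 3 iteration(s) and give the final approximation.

f(x) = x³ - 2x - 5
x₀ = 1.88, x₁ = 3.11

Secant formula: x_{n+1} = x_n - f(x_n)(x_n - x_{n-1})/(f(x_n) - f(x_{n-1}))

Iteration 1:
  f(1.880000) = -2.115328
  f(3.110000) = 18.860231
  x_2 = 3.110000 - 18.860231×(3.110000 - 1.880000)/(18.860231 - (-2.115328))
       = 2.004042
Iteration 2:
  f(3.110000) = 18.860231
  f(2.004042) = -0.959480
  x_3 = 2.004042 - (-0.959480)×(2.004042 - 3.110000)/(-0.959480 - 18.860231)
       = 2.057582
Iteration 3:
  f(2.004042) = -0.959480
  f(2.057582) = -0.404095
  x_4 = 2.057582 - (-0.404095)×(2.057582 - 2.004042)/(-0.404095 - (-0.959480))
       = 2.096537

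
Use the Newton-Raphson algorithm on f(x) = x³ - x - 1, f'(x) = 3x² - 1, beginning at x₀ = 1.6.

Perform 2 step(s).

f(x) = x³ - x - 1
f'(x) = 3x² - 1
x₀ = 1.6

Newton-Raphson formula: x_{n+1} = x_n - f(x_n)/f'(x_n)

Iteration 1:
  f(1.600000) = 1.496000
  f'(1.600000) = 6.680000
  x_1 = 1.600000 - 1.496000/6.680000 = 1.376048
Iteration 2:
  f(1.376048) = 0.229510
  f'(1.376048) = 4.680524
  x_2 = 1.376048 - 0.229510/4.680524 = 1.327013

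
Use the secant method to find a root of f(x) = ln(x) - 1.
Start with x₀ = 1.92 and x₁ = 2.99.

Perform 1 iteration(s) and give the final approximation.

f(x) = ln(x) - 1
x₀ = 1.92, x₁ = 2.99

Secant formula: x_{n+1} = x_n - f(x_n)(x_n - x_{n-1})/(f(x_n) - f(x_{n-1}))

Iteration 1:
  f(1.920000) = -0.347675
  f(2.990000) = 0.095273
  x_2 = 2.990000 - 0.095273×(2.990000 - 1.920000)/(0.095273 - (-0.347675))
       = 2.759855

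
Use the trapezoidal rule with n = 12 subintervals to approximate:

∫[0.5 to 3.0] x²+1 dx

f(x) = x²+1
a = 0.5, b = 3.0, n = 12
h = (b - a)/n = 0.208333

Trapezoidal rule: (h/2)[f(x₀) + 2f(x₁) + 2f(x₂) + ... + f(xₙ)]

x_0 = 0.5000, f(x_0) = 1.250000, coefficient = 1
x_1 = 0.7083, f(x_1) = 1.501736, coefficient = 2
x_2 = 0.9167, f(x_2) = 1.840278, coefficient = 2
x_3 = 1.1250, f(x_3) = 2.265625, coefficient = 2
x_4 = 1.3333, f(x_4) = 2.777778, coefficient = 2
x_5 = 1.5417, f(x_5) = 3.376736, coefficient = 2
x_6 = 1.7500, f(x_6) = 4.062500, coefficient = 2
x_7 = 1.9583, f(x_7) = 4.835069, coefficient = 2
x_8 = 2.1667, f(x_8) = 5.694444, coefficient = 2
x_9 = 2.3750, f(x_9) = 6.640625, coefficient = 2
x_10 = 2.5833, f(x_10) = 7.673611, coefficient = 2
x_11 = 2.7917, f(x_11) = 8.793403, coefficient = 2
x_12 = 3.0000, f(x_12) = 10.000000, coefficient = 1

I ≈ (0.208333/2) × 110.173611 = 11.476418
Exact value: 11.458333
Error: 0.018084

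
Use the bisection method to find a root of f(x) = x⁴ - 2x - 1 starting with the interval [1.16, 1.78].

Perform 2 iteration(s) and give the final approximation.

f(x) = x⁴ - 2x - 1
Initial interval: [1.16, 1.78]

Iteration 1:
  c_1 = (1.160000 + 1.780000)/2 = 1.470000
  f(c_1) = f(1.470000) = 0.729489
  f(a) × f(c) < 0, new interval: [1.160000, 1.470000]
Iteration 2:
  c_2 = (1.160000 + 1.470000)/2 = 1.315000
  f(c_2) = f(1.315000) = -0.639781
  f(a) × f(c) ≥ 0, new interval: [1.315000, 1.470000]

After 2 iteration(s), the approximation is c_2 = 1.315000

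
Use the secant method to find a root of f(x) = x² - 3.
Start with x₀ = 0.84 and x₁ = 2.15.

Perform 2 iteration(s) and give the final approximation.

f(x) = x² - 3
x₀ = 0.84, x₁ = 2.15

Secant formula: x_{n+1} = x_n - f(x_n)(x_n - x_{n-1})/(f(x_n) - f(x_{n-1}))

Iteration 1:
  f(0.840000) = -2.294400
  f(2.150000) = 1.622500
  x_2 = 2.150000 - 1.622500×(2.150000 - 0.840000)/(1.622500 - (-2.294400))
       = 1.607358
Iteration 2:
  f(2.150000) = 1.622500
  f(1.607358) = -0.416401
  x_3 = 1.607358 - (-0.416401)×(1.607358 - 2.150000)/(-0.416401 - 1.622500)
       = 1.718181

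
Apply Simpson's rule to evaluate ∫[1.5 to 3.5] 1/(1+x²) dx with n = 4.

f(x) = 1/(1+x²)
a = 1.5, b = 3.5, n = 4
h = (b - a)/n = 0.500000

Simpson's rule: (h/3)[f(x₀) + 4f(x₁) + 2f(x₂) + ... + f(xₙ)]

x_0 = 1.5000, f(x_0) = 0.307692, coefficient = 1
x_1 = 2.0000, f(x_1) = 0.200000, coefficient = 4
x_2 = 2.5000, f(x_2) = 0.137931, coefficient = 2
x_3 = 3.0000, f(x_3) = 0.100000, coefficient = 4
x_4 = 3.5000, f(x_4) = 0.075472, coefficient = 1

I ≈ (0.500000/3) × 1.859026 = 0.309838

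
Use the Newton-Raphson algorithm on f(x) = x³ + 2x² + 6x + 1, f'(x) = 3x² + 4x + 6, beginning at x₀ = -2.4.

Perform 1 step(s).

f(x) = x³ + 2x² + 6x + 1
f'(x) = 3x² + 4x + 6
x₀ = -2.4

Newton-Raphson formula: x_{n+1} = x_n - f(x_n)/f'(x_n)

Iteration 1:
  f(-2.400000) = -15.704000
  f'(-2.400000) = 13.680000
  x_1 = -2.400000 - (-15.704000)/13.680000 = -1.252047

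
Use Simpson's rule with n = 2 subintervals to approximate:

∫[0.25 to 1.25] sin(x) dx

f(x) = sin(x)
a = 0.25, b = 1.25, n = 2
h = (b - a)/n = 0.500000

Simpson's rule: (h/3)[f(x₀) + 4f(x₁) + 2f(x₂) + ... + f(xₙ)]

x_0 = 0.2500, f(x_0) = 0.247404, coefficient = 1
x_1 = 0.7500, f(x_1) = 0.681639, coefficient = 4
x_2 = 1.2500, f(x_2) = 0.948985, coefficient = 1

I ≈ (0.500000/3) × 3.922944 = 0.653824
Exact value: 0.653590
Error: 0.000234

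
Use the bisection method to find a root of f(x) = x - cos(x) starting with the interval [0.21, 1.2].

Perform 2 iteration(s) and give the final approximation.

f(x) = x - cos(x)
Initial interval: [0.21, 1.2]

Iteration 1:
  c_1 = (0.210000 + 1.200000)/2 = 0.705000
  f(c_1) = f(0.705000) = -0.056612
  f(a) × f(c) ≥ 0, new interval: [0.705000, 1.200000]
Iteration 2:
  c_2 = (0.705000 + 1.200000)/2 = 0.952500
  f(c_2) = f(0.952500) = 0.372852
  f(a) × f(c) < 0, new interval: [0.705000, 0.952500]

After 2 iteration(s), the approximation is c_2 = 0.952500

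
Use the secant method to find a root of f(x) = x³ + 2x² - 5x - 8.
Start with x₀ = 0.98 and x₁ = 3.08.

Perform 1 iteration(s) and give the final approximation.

f(x) = x³ + 2x² - 5x - 8
x₀ = 0.98, x₁ = 3.08

Secant formula: x_{n+1} = x_n - f(x_n)(x_n - x_{n-1})/(f(x_n) - f(x_{n-1}))

Iteration 1:
  f(0.980000) = -10.038008
  f(3.080000) = 24.790912
  x_2 = 3.080000 - 24.790912×(3.080000 - 0.980000)/(24.790912 - (-10.038008))
       = 1.585239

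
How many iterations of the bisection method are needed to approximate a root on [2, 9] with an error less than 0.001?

We need (b-a)/2^n ≤ 0.001
(9 - 2)/2^n ≤ 0.001
7/2^n ≤ 0.001
2^n ≥ 7000
n ≥ log₂(7000) = 12.77
n ≥ 13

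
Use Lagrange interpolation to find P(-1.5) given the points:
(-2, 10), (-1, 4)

Lagrange interpolation formula:
P(x) = Σ yᵢ × Lᵢ(x)
where Lᵢ(x) = Π_{j≠i} (x - xⱼ)/(xᵢ - xⱼ)

L_0(-1.5) = (-1.5 - (-1))/(-2 - (-1)) = 0.500000
L_1(-1.5) = (-1.5 - (-2))/(-1 - (-2)) = 0.500000

P(-1.5) = 10×L_0(-1.5) + 4×L_1(-1.5)
P(-1.5) = 7.000000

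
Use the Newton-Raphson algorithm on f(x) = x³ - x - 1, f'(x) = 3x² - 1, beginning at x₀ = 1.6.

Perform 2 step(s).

f(x) = x³ - x - 1
f'(x) = 3x² - 1
x₀ = 1.6

Newton-Raphson formula: x_{n+1} = x_n - f(x_n)/f'(x_n)

Iteration 1:
  f(1.600000) = 1.496000
  f'(1.600000) = 6.680000
  x_1 = 1.600000 - 1.496000/6.680000 = 1.376048
Iteration 2:
  f(1.376048) = 0.229510
  f'(1.376048) = 4.680524
  x_2 = 1.376048 - 0.229510/4.680524 = 1.327013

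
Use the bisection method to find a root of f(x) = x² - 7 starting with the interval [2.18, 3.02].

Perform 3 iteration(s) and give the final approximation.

f(x) = x² - 7
Initial interval: [2.18, 3.02]

Iteration 1:
  c_1 = (2.180000 + 3.020000)/2 = 2.600000
  f(c_1) = f(2.600000) = -0.240000
  f(a) × f(c) ≥ 0, new interval: [2.600000, 3.020000]
Iteration 2:
  c_2 = (2.600000 + 3.020000)/2 = 2.810000
  f(c_2) = f(2.810000) = 0.896100
  f(a) × f(c) < 0, new interval: [2.600000, 2.810000]
Iteration 3:
  c_3 = (2.600000 + 2.810000)/2 = 2.705000
  f(c_3) = f(2.705000) = 0.317025
  f(a) × f(c) < 0, new interval: [2.600000, 2.705000]

After 3 iteration(s), the approximation is c_3 = 2.705000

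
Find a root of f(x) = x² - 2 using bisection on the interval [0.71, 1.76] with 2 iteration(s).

f(x) = x² - 2
Initial interval: [0.71, 1.76]

Iteration 1:
  c_1 = (0.710000 + 1.760000)/2 = 1.235000
  f(c_1) = f(1.235000) = -0.474775
  f(a) × f(c) ≥ 0, new interval: [1.235000, 1.760000]
Iteration 2:
  c_2 = (1.235000 + 1.760000)/2 = 1.497500
  f(c_2) = f(1.497500) = 0.242506
  f(a) × f(c) < 0, new interval: [1.235000, 1.497500]

After 2 iteration(s), the approximation is c_2 = 1.497500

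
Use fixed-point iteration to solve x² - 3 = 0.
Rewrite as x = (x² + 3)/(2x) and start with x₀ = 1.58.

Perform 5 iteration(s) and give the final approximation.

Equation: x² - 3 = 0
Fixed-point form: x = (x² + 3)/(2x)
x₀ = 1.58

x_1 = g(1.580000) = 1.739367
x_2 = g(1.739367) = 1.732066
x_3 = g(1.732066) = 1.732051
x_4 = g(1.732051) = 1.732051
x_5 = g(1.732051) = 1.732051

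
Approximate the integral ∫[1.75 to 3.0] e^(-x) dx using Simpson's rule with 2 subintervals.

f(x) = e^(-x)
a = 1.75, b = 3.0, n = 2
h = (b - a)/n = 0.625000

Simpson's rule: (h/3)[f(x₀) + 4f(x₁) + 2f(x₂) + ... + f(xₙ)]

x_0 = 1.7500, f(x_0) = 0.173774, coefficient = 1
x_1 = 2.3750, f(x_1) = 0.093014, coefficient = 4
x_2 = 3.0000, f(x_2) = 0.049787, coefficient = 1

I ≈ (0.625000/3) × 0.595619 = 0.124087
Exact value: 0.123987
Error: 0.000100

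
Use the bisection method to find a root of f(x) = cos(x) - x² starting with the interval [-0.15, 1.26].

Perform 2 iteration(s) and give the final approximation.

f(x) = cos(x) - x²
Initial interval: [-0.15, 1.26]

Iteration 1:
  c_1 = (-0.150000 + 1.260000)/2 = 0.555000
  f(c_1) = f(0.555000) = 0.541875
  f(a) × f(c) ≥ 0, new interval: [0.555000, 1.260000]
Iteration 2:
  c_2 = (0.555000 + 1.260000)/2 = 0.907500
  f(c_2) = f(0.907500) = -0.207839
  f(a) × f(c) < 0, new interval: [0.555000, 0.907500]

After 2 iteration(s), the approximation is c_2 = 0.907500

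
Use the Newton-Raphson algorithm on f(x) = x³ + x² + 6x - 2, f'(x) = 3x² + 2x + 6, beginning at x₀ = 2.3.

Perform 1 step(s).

f(x) = x³ + x² + 6x - 2
f'(x) = 3x² + 2x + 6
x₀ = 2.3

Newton-Raphson formula: x_{n+1} = x_n - f(x_n)/f'(x_n)

Iteration 1:
  f(2.300000) = 29.257000
  f'(2.300000) = 26.470000
  x_1 = 2.300000 - 29.257000/26.470000 = 1.194711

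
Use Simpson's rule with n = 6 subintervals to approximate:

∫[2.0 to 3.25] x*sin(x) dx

f(x) = x*sin(x)
a = 2.0, b = 3.25, n = 6
h = (b - a)/n = 0.208333

Simpson's rule: (h/3)[f(x₀) + 4f(x₁) + 2f(x₂) + ... + f(xₙ)]

x_0 = 2.0000, f(x_0) = 1.818595, coefficient = 1
x_1 = 2.2083, f(x_1) = 1.774538, coefficient = 4
x_2 = 2.4167, f(x_2) = 1.602443, coefficient = 2
x_3 = 2.6250, f(x_3) = 1.296541, coefficient = 4
x_4 = 2.8333, f(x_4) = 0.859635, coefficient = 2
x_5 = 3.0417, f(x_5) = 0.303436, coefficient = 4
x_6 = 3.2500, f(x_6) = -0.351634, coefficient = 1

I ≈ (0.208333/3) × 19.889174 = 1.381193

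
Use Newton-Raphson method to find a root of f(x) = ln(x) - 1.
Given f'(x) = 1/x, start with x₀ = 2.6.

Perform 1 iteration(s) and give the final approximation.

f(x) = ln(x) - 1
f'(x) = 1/x
x₀ = 2.6

Newton-Raphson formula: x_{n+1} = x_n - f(x_n)/f'(x_n)

Iteration 1:
  f(2.600000) = -0.044489
  f'(2.600000) = 0.384615
  x_1 = 2.600000 - (-0.044489)/0.384615 = 2.715670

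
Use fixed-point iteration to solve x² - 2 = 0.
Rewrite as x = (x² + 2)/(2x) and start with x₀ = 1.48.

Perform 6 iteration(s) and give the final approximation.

Equation: x² - 2 = 0
Fixed-point form: x = (x² + 2)/(2x)
x₀ = 1.48

x_1 = g(1.480000) = 1.415676
x_2 = g(1.415676) = 1.414214
x_3 = g(1.414214) = 1.414214
x_4 = g(1.414214) = 1.414214
x_5 = g(1.414214) = 1.414214
x_6 = g(1.414214) = 1.414214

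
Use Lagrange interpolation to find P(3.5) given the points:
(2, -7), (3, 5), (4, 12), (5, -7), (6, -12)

Lagrange interpolation formula:
P(x) = Σ yᵢ × Lᵢ(x)
where Lᵢ(x) = Π_{j≠i} (x - xⱼ)/(xᵢ - xⱼ)

L_0(3.5) = (3.5 - 3)/(2 - 3) × (3.5 - 4)/(2 - 4) × (3.5 - 5)/(2 - 5) × (3.5 - 6)/(2 - 6) = -0.039062
L_1(3.5) = (3.5 - 2)/(3 - 2) × (3.5 - 4)/(3 - 4) × (3.5 - 5)/(3 - 5) × (3.5 - 6)/(3 - 6) = 0.468750
L_2(3.5) = (3.5 - 2)/(4 - 2) × (3.5 - 3)/(4 - 3) × (3.5 - 5)/(4 - 5) × (3.5 - 6)/(4 - 6) = 0.703125
L_3(3.5) = (3.5 - 2)/(5 - 2) × (3.5 - 3)/(5 - 3) × (3.5 - 4)/(5 - 4) × (3.5 - 6)/(5 - 6) = -0.156250
L_4(3.5) = (3.5 - 2)/(6 - 2) × (3.5 - 3)/(6 - 3) × (3.5 - 4)/(6 - 4) × (3.5 - 5)/(6 - 5) = 0.023438

P(3.5) = (-7)×L_0(3.5) + 5×L_1(3.5) + 12×L_2(3.5) + (-7)×L_3(3.5) + (-12)×L_4(3.5)
P(3.5) = 11.867188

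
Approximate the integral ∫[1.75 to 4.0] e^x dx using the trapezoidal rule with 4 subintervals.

f(x) = e^x
a = 1.75, b = 4.0, n = 4
h = (b - a)/n = 0.562500

Trapezoidal rule: (h/2)[f(x₀) + 2f(x₁) + 2f(x₂) + ... + f(xₙ)]

x_0 = 1.7500, f(x_0) = 5.754603, coefficient = 1
x_1 = 2.3125, f(x_1) = 10.099642, coefficient = 2
x_2 = 2.8750, f(x_2) = 17.725424, coefficient = 2
x_3 = 3.4375, f(x_3) = 31.109088, coefficient = 2
x_4 = 4.0000, f(x_4) = 54.598150, coefficient = 1

I ≈ (0.562500/2) × 178.221062 = 50.124674
Exact value: 48.843547
Error: 1.281126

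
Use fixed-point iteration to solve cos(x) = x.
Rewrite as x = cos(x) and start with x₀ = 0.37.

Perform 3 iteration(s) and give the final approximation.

Equation: cos(x) = x
Fixed-point form: x = cos(x)
x₀ = 0.37

x_1 = g(0.370000) = 0.932327
x_2 = g(0.932327) = 0.595967
x_3 = g(0.595967) = 0.827606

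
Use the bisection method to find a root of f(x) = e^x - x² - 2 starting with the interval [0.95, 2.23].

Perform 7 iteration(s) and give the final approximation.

f(x) = e^x - x² - 2
Initial interval: [0.95, 2.23]

Iteration 1:
  c_1 = (0.950000 + 2.230000)/2 = 1.590000
  f(c_1) = f(1.590000) = 0.375649
  f(a) × f(c) < 0, new interval: [0.950000, 1.590000]
Iteration 2:
  c_2 = (0.950000 + 1.590000)/2 = 1.270000
  f(c_2) = f(1.270000) = -0.052047
  f(a) × f(c) ≥ 0, new interval: [1.270000, 1.590000]
Iteration 3:
  c_3 = (1.270000 + 1.590000)/2 = 1.430000
  f(c_3) = f(1.430000) = 0.133799
  f(a) × f(c) < 0, new interval: [1.270000, 1.430000]
Iteration 4:
  c_4 = (1.270000 + 1.430000)/2 = 1.350000
  f(c_4) = f(1.350000) = 0.034926
  f(a) × f(c) < 0, new interval: [1.270000, 1.350000]
Iteration 5:
  c_5 = (1.270000 + 1.350000)/2 = 1.310000
  f(c_5) = f(1.310000) = -0.009926
  f(a) × f(c) ≥ 0, new interval: [1.310000, 1.350000]
Iteration 6:
  c_6 = (1.310000 + 1.350000)/2 = 1.330000
  f(c_6) = f(1.330000) = 0.012143
  f(a) × f(c) < 0, new interval: [1.310000, 1.330000]
Iteration 7:
  c_7 = (1.310000 + 1.330000)/2 = 1.320000
  f(c_7) = f(1.320000) = 0.001021
  f(a) × f(c) < 0, new interval: [1.310000, 1.320000]

After 7 iteration(s), the approximation is c_7 = 1.320000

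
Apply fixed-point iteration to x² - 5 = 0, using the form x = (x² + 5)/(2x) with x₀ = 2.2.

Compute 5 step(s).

Equation: x² - 5 = 0
Fixed-point form: x = (x² + 5)/(2x)
x₀ = 2.2

x_1 = g(2.200000) = 2.236364
x_2 = g(2.236364) = 2.236068
x_3 = g(2.236068) = 2.236068
x_4 = g(2.236068) = 2.236068
x_5 = g(2.236068) = 2.236068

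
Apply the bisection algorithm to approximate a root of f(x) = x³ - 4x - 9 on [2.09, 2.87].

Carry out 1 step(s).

f(x) = x³ - 4x - 9
Initial interval: [2.09, 2.87]

Iteration 1:
  c_1 = (2.090000 + 2.870000)/2 = 2.480000
  f(c_1) = f(2.480000) = -3.667008
  f(a) × f(c) ≥ 0, new interval: [2.480000, 2.870000]

After 1 iteration(s), the approximation is c_1 = 2.480000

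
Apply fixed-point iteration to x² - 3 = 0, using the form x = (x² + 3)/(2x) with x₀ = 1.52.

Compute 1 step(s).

Equation: x² - 3 = 0
Fixed-point form: x = (x² + 3)/(2x)
x₀ = 1.52

x_1 = g(1.520000) = 1.746842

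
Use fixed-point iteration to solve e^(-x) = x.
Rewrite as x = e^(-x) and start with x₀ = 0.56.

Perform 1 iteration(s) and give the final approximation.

Equation: e^(-x) = x
Fixed-point form: x = e^(-x)
x₀ = 0.56

x_1 = g(0.560000) = 0.571209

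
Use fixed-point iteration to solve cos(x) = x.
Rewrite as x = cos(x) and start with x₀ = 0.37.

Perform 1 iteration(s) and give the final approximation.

Equation: cos(x) = x
Fixed-point form: x = cos(x)
x₀ = 0.37

x_1 = g(0.370000) = 0.932327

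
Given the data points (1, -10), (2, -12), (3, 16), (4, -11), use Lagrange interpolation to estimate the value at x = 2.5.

Lagrange interpolation formula:
P(x) = Σ yᵢ × Lᵢ(x)
where Lᵢ(x) = Π_{j≠i} (x - xⱼ)/(xᵢ - xⱼ)

L_0(2.5) = (2.5 - 2)/(1 - 2) × (2.5 - 3)/(1 - 3) × (2.5 - 4)/(1 - 4) = -0.062500
L_1(2.5) = (2.5 - 1)/(2 - 1) × (2.5 - 3)/(2 - 3) × (2.5 - 4)/(2 - 4) = 0.562500
L_2(2.5) = (2.5 - 1)/(3 - 1) × (2.5 - 2)/(3 - 2) × (2.5 - 4)/(3 - 4) = 0.562500
L_3(2.5) = (2.5 - 1)/(4 - 1) × (2.5 - 2)/(4 - 2) × (2.5 - 3)/(4 - 3) = -0.062500

P(2.5) = (-10)×L_0(2.5) + (-12)×L_1(2.5) + 16×L_2(2.5) + (-11)×L_3(2.5)
P(2.5) = 3.562500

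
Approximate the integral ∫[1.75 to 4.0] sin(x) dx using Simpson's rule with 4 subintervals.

f(x) = sin(x)
a = 1.75, b = 4.0, n = 4
h = (b - a)/n = 0.562500

Simpson's rule: (h/3)[f(x₀) + 4f(x₁) + 2f(x₂) + ... + f(xₙ)]

x_0 = 1.7500, f(x_0) = 0.983986, coefficient = 1
x_1 = 2.3125, f(x_1) = 0.737319, coefficient = 4
x_2 = 2.8750, f(x_2) = 0.263446, coefficient = 2
x_3 = 3.4375, f(x_3) = -0.291608, coefficient = 4
x_4 = 4.0000, f(x_4) = -0.756802, coefficient = 1

I ≈ (0.562500/3) × 2.536919 = 0.475672
Exact value: 0.475398
Error: 0.000275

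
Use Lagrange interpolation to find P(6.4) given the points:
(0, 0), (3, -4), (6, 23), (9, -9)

Lagrange interpolation formula:
P(x) = Σ yᵢ × Lᵢ(x)
where Lᵢ(x) = Π_{j≠i} (x - xⱼ)/(xᵢ - xⱼ)

L_0(6.4) = (6.4 - 3)/(0 - 3) × (6.4 - 6)/(0 - 6) × (6.4 - 9)/(0 - 9) = 0.021827
L_1(6.4) = (6.4 - 0)/(3 - 0) × (6.4 - 6)/(3 - 6) × (6.4 - 9)/(3 - 9) = -0.123259
L_2(6.4) = (6.4 - 0)/(6 - 0) × (6.4 - 3)/(6 - 3) × (6.4 - 9)/(6 - 9) = 1.047704
L_3(6.4) = (6.4 - 0)/(9 - 0) × (6.4 - 3)/(9 - 3) × (6.4 - 6)/(9 - 6) = 0.053728

P(6.4) = 0×L_0(6.4) + (-4)×L_1(6.4) + 23×L_2(6.4) + (-9)×L_3(6.4)
P(6.4) = 24.106667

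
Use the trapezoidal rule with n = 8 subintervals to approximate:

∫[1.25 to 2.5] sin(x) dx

f(x) = sin(x)
a = 1.25, b = 2.5, n = 8
h = (b - a)/n = 0.156250

Trapezoidal rule: (h/2)[f(x₀) + 2f(x₁) + 2f(x₂) + ... + f(xₙ)]

x_0 = 1.2500, f(x_0) = 0.948985, coefficient = 1
x_1 = 1.4062, f(x_1) = 0.986493, coefficient = 2
x_2 = 1.5625, f(x_2) = 0.999966, coefficient = 2
x_3 = 1.7188, f(x_3) = 0.989075, coefficient = 2
x_4 = 1.8750, f(x_4) = 0.954086, coefficient = 2
x_5 = 2.0312, f(x_5) = 0.895851, coefficient = 2
x_6 = 2.1875, f(x_6) = 0.815789, coefficient = 2
x_7 = 2.3438, f(x_7) = 0.715851, coefficient = 2
x_8 = 2.5000, f(x_8) = 0.598472, coefficient = 1

I ≈ (0.156250/2) × 14.261678 = 1.114194
Exact value: 1.116466
Error: 0.002272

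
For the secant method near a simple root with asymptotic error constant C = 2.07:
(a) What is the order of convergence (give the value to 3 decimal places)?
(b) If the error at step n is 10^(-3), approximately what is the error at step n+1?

(a) Secant method has superlinear convergence with order φ = (1+√5)/2 ≈ 1.618.
    This means |e_{n+1}| ≈ C|e_n|^1.618.

(b) With |e_n| = 10^(-3) and C = 2.07:
    |e_{n+1}| ≈ 2.07 × (10^(-3))^1.618 = 2.07 × 10^(-4.85)

(a) ≈ 1.618 (golden ratio); (b) |e_{n+1}| ≈ 2.896e-05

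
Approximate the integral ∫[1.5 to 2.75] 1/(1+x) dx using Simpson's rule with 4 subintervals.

f(x) = 1/(1+x)
a = 1.5, b = 2.75, n = 4
h = (b - a)/n = 0.312500

Simpson's rule: (h/3)[f(x₀) + 4f(x₁) + 2f(x₂) + ... + f(xₙ)]

x_0 = 1.5000, f(x_0) = 0.400000, coefficient = 1
x_1 = 1.8125, f(x_1) = 0.355556, coefficient = 4
x_2 = 2.1250, f(x_2) = 0.320000, coefficient = 2
x_3 = 2.4375, f(x_3) = 0.290909, coefficient = 4
x_4 = 2.7500, f(x_4) = 0.266667, coefficient = 1

I ≈ (0.312500/3) × 3.892525 = 0.405471
Exact value: 0.405465
Error: 0.000006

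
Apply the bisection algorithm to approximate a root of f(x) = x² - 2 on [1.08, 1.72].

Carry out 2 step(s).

f(x) = x² - 2
Initial interval: [1.08, 1.72]

Iteration 1:
  c_1 = (1.080000 + 1.720000)/2 = 1.400000
  f(c_1) = f(1.400000) = -0.040000
  f(a) × f(c) ≥ 0, new interval: [1.400000, 1.720000]
Iteration 2:
  c_2 = (1.400000 + 1.720000)/2 = 1.560000
  f(c_2) = f(1.560000) = 0.433600
  f(a) × f(c) < 0, new interval: [1.400000, 1.560000]

After 2 iteration(s), the approximation is c_2 = 1.560000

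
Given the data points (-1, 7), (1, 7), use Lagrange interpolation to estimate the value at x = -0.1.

Lagrange interpolation formula:
P(x) = Σ yᵢ × Lᵢ(x)
where Lᵢ(x) = Π_{j≠i} (x - xⱼ)/(xᵢ - xⱼ)

L_0(-0.1) = (-0.1 - 1)/(-1 - 1) = 0.550000
L_1(-0.1) = (-0.1 - (-1))/(1 - (-1)) = 0.450000

P(-0.1) = 7×L_0(-0.1) + 7×L_1(-0.1)
P(-0.1) = 7.000000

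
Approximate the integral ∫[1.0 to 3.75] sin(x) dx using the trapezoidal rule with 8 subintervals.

f(x) = sin(x)
a = 1.0, b = 3.75, n = 8
h = (b - a)/n = 0.343750

Trapezoidal rule: (h/2)[f(x₀) + 2f(x₁) + 2f(x₂) + ... + f(xₙ)]

x_0 = 1.0000, f(x_0) = 0.841471, coefficient = 1
x_1 = 1.3438, f(x_1) = 0.974336, coefficient = 2
x_2 = 1.6875, f(x_2) = 0.993198, coefficient = 2
x_3 = 2.0312, f(x_3) = 0.895851, coefficient = 2
x_4 = 2.3750, f(x_4) = 0.693685, coefficient = 2
x_5 = 2.7188, f(x_5) = 0.410354, coefficient = 2
x_6 = 3.0625, f(x_6) = 0.079010, coefficient = 2
x_7 = 3.4062, f(x_7) = -0.261579, coefficient = 2
x_8 = 3.7500, f(x_8) = -0.571561, coefficient = 1

I ≈ (0.343750/2) × 7.839621 = 1.347435
Exact value: 1.360862
Error: 0.013427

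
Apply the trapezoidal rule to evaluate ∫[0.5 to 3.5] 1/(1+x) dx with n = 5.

f(x) = 1/(1+x)
a = 0.5, b = 3.5, n = 5
h = (b - a)/n = 0.600000

Trapezoidal rule: (h/2)[f(x₀) + 2f(x₁) + 2f(x₂) + ... + f(xₙ)]

x_0 = 0.5000, f(x_0) = 0.666667, coefficient = 1
x_1 = 1.1000, f(x_1) = 0.476190, coefficient = 2
x_2 = 1.7000, f(x_2) = 0.370370, coefficient = 2
x_3 = 2.3000, f(x_3) = 0.303030, coefficient = 2
x_4 = 2.9000, f(x_4) = 0.256410, coefficient = 2
x_5 = 3.5000, f(x_5) = 0.222222, coefficient = 1

I ≈ (0.600000/2) × 3.700892 = 1.110268
Exact value: 1.098612
Error: 0.011655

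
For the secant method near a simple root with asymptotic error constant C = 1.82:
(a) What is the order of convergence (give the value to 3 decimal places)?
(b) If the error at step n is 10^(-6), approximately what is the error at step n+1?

(a) Secant method has superlinear convergence with order φ = (1+√5)/2 ≈ 1.618.
    This means |e_{n+1}| ≈ C|e_n|^1.618.

(b) With |e_n| = 10^(-6) and C = 1.82:
    |e_{n+1}| ≈ 1.82 × (10^(-6))^1.618 = 1.82 × 10^(-9.71)

(a) ≈ 1.618 (golden ratio); (b) |e_{n+1}| ≈ 3.563e-10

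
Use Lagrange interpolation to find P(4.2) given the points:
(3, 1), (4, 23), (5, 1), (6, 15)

Lagrange interpolation formula:
P(x) = Σ yᵢ × Lᵢ(x)
where Lᵢ(x) = Π_{j≠i} (x - xⱼ)/(xᵢ - xⱼ)

L_0(4.2) = (4.2 - 4)/(3 - 4) × (4.2 - 5)/(3 - 5) × (4.2 - 6)/(3 - 6) = -0.048000
L_1(4.2) = (4.2 - 3)/(4 - 3) × (4.2 - 5)/(4 - 5) × (4.2 - 6)/(4 - 6) = 0.864000
L_2(4.2) = (4.2 - 3)/(5 - 3) × (4.2 - 4)/(5 - 4) × (4.2 - 6)/(5 - 6) = 0.216000
L_3(4.2) = (4.2 - 3)/(6 - 3) × (4.2 - 4)/(6 - 4) × (4.2 - 5)/(6 - 5) = -0.032000

P(4.2) = 1×L_0(4.2) + 23×L_1(4.2) + 1×L_2(4.2) + 15×L_3(4.2)
P(4.2) = 19.560000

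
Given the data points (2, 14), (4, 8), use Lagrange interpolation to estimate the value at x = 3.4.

Lagrange interpolation formula:
P(x) = Σ yᵢ × Lᵢ(x)
where Lᵢ(x) = Π_{j≠i} (x - xⱼ)/(xᵢ - xⱼ)

L_0(3.4) = (3.4 - 4)/(2 - 4) = 0.300000
L_1(3.4) = (3.4 - 2)/(4 - 2) = 0.700000

P(3.4) = 14×L_0(3.4) + 8×L_1(3.4)
P(3.4) = 9.800000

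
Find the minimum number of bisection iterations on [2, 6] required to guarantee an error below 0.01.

We need (b-a)/2^n ≤ 0.01
(6 - 2)/2^n ≤ 0.01
4/2^n ≤ 0.01
2^n ≥ 400
n ≥ log₂(400) = 8.64
n ≥ 9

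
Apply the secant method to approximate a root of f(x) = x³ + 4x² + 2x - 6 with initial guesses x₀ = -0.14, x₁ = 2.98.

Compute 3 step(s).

f(x) = x³ + 4x² + 2x - 6
x₀ = -0.14, x₁ = 2.98

Secant formula: x_{n+1} = x_n - f(x_n)(x_n - x_{n-1})/(f(x_n) - f(x_{n-1}))

Iteration 1:
  f(-0.140000) = -6.204344
  f(2.980000) = 61.945192
  x_2 = 2.980000 - 61.945192×(2.980000 - (-0.140000))/(61.945192 - (-6.204344))
       = 0.144045
Iteration 2:
  f(2.980000) = 61.945192
  f(0.144045) = -5.625925
  x_3 = 0.144045 - (-5.625925)×(0.144045 - 2.980000)/(-5.625925 - 61.945192)
       = 0.380165
Iteration 3:
  f(0.144045) = -5.625925
  f(0.380165) = -4.606625
  x_4 = 0.380165 - (-4.606625)×(0.380165 - 0.144045)/(-4.606625 - (-5.625925))
       = 1.447285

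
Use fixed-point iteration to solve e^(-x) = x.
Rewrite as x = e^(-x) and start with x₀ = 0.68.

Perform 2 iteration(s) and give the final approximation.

Equation: e^(-x) = x
Fixed-point form: x = e^(-x)
x₀ = 0.68

x_1 = g(0.680000) = 0.506617
x_2 = g(0.506617) = 0.602531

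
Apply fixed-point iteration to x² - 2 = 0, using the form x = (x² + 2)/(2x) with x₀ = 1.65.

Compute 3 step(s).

Equation: x² - 2 = 0
Fixed-point form: x = (x² + 2)/(2x)
x₀ = 1.65

x_1 = g(1.650000) = 1.431061
x_2 = g(1.431061) = 1.414313
x_3 = g(1.414313) = 1.414214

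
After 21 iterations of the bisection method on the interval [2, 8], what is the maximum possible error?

Bisection error bound: |error| ≤ (b-a)/2^n
|error| ≤ (8 - 2)/2^21 = 6/2^21
|error| ≤ 0.0000028610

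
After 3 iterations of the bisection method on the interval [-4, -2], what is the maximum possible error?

Bisection error bound: |error| ≤ (b-a)/2^n
|error| ≤ (-2 - (-4))/2^3 = 2/2^3
|error| ≤ 0.2500000000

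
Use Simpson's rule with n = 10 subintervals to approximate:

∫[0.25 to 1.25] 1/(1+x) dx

f(x) = 1/(1+x)
a = 0.25, b = 1.25, n = 10
h = (b - a)/n = 0.100000

Simpson's rule: (h/3)[f(x₀) + 4f(x₁) + 2f(x₂) + ... + f(xₙ)]

x_0 = 0.2500, f(x_0) = 0.800000, coefficient = 1
x_1 = 0.3500, f(x_1) = 0.740741, coefficient = 4
x_2 = 0.4500, f(x_2) = 0.689655, coefficient = 2
x_3 = 0.5500, f(x_3) = 0.645161, coefficient = 4
x_4 = 0.6500, f(x_4) = 0.606061, coefficient = 2
x_5 = 0.7500, f(x_5) = 0.571429, coefficient = 4
x_6 = 0.8500, f(x_6) = 0.540541, coefficient = 2
x_7 = 0.9500, f(x_7) = 0.512821, coefficient = 4
x_8 = 1.0500, f(x_8) = 0.487805, coefficient = 2
x_9 = 1.1500, f(x_9) = 0.465116, coefficient = 4
x_10 = 1.2500, f(x_10) = 0.444444, coefficient = 1

I ≈ (0.100000/3) × 17.633636 = 0.587788
Exact value: 0.587787
Error: 0.000001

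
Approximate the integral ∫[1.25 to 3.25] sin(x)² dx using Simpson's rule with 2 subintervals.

f(x) = sin(x)²
a = 1.25, b = 3.25, n = 2
h = (b - a)/n = 1.000000

Simpson's rule: (h/3)[f(x₀) + 4f(x₁) + 2f(x₂) + ... + f(xₙ)]

x_0 = 1.2500, f(x_0) = 0.900572, coefficient = 1
x_1 = 2.2500, f(x_1) = 0.605398, coefficient = 4
x_2 = 3.2500, f(x_2) = 0.011706, coefficient = 1

I ≈ (1.000000/3) × 3.333870 = 1.111290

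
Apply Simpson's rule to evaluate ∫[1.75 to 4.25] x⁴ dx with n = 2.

f(x) = x⁴
a = 1.75, b = 4.25, n = 2
h = (b - a)/n = 1.250000

Simpson's rule: (h/3)[f(x₀) + 4f(x₁) + 2f(x₂) + ... + f(xₙ)]

x_0 = 1.7500, f(x_0) = 9.378906, coefficient = 1
x_1 = 3.0000, f(x_1) = 81.000000, coefficient = 4
x_2 = 4.2500, f(x_2) = 326.253906, coefficient = 1

I ≈ (1.250000/3) × 659.632812 = 274.847005
Exact value: 274.033203
Error: 0.813802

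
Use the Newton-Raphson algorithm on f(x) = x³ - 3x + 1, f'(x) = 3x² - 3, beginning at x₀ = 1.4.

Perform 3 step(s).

f(x) = x³ - 3x + 1
f'(x) = 3x² - 3
x₀ = 1.4

Newton-Raphson formula: x_{n+1} = x_n - f(x_n)/f'(x_n)

Iteration 1:
  f(1.400000) = -0.456000
  f'(1.400000) = 2.880000
  x_1 = 1.400000 - (-0.456000)/2.880000 = 1.558333
Iteration 2:
  f(1.558333) = 0.109261
  f'(1.558333) = 4.285208
  x_2 = 1.558333 - 0.109261/4.285208 = 1.532836
Iteration 3:
  f(1.532836) = 0.003023
  f'(1.532836) = 4.048759
  x_3 = 1.532836 - 0.003023/4.048759 = 1.532090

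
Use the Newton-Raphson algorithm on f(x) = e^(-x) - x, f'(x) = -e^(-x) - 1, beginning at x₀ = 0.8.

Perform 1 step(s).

f(x) = e^(-x) - x
f'(x) = -e^(-x) - 1
x₀ = 0.8

Newton-Raphson formula: x_{n+1} = x_n - f(x_n)/f'(x_n)

Iteration 1:
  f(0.800000) = -0.350671
  f'(0.800000) = -1.449329
  x_1 = 0.800000 - (-0.350671)/(-1.449329) = 0.558046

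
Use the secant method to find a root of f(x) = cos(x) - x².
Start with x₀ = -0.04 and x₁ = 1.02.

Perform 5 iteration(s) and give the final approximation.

f(x) = cos(x) - x²
x₀ = -0.04, x₁ = 1.02

Secant formula: x_{n+1} = x_n - f(x_n)(x_n - x_{n-1})/(f(x_n) - f(x_{n-1}))

Iteration 1:
  f(-0.040000) = 0.997600
  f(1.020000) = -0.517034
  x_2 = 1.020000 - (-0.517034)×(1.020000 - (-0.040000))/(-0.517034 - 0.997600)
       = 0.658159
Iteration 2:
  f(1.020000) = -0.517034
  f(0.658159) = 0.357946
  x_3 = 0.658159 - 0.357946×(0.658159 - 1.020000)/(0.357946 - (-0.517034))
       = 0.806185
Iteration 3:
  f(0.658159) = 0.357946
  f(0.806185) = 0.042323
  x_4 = 0.806185 - 0.042323×(0.806185 - 0.658159)/(0.042323 - 0.357946)
       = 0.826034
Iteration 4:
  f(0.806185) = 0.042323
  f(0.826034) = -0.004535
  x_5 = 0.826034 - (-0.004535)×(0.826034 - 0.806185)/(-0.004535 - 0.042323)
       = 0.824113
Iteration 5:
  f(0.826034) = -0.004535
  f(0.824113) = 0.000046
  x_6 = 0.824113 - 0.000046×(0.824113 - 0.826034)/(0.000046 - (-0.004535))
       = 0.824132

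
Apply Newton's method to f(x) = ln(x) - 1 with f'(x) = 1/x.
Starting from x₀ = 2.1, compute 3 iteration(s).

f(x) = ln(x) - 1
f'(x) = 1/x
x₀ = 2.1

Newton-Raphson formula: x_{n+1} = x_n - f(x_n)/f'(x_n)

Iteration 1:
  f(2.100000) = -0.258063
  f'(2.100000) = 0.476190
  x_1 = 2.100000 - (-0.258063)/0.476190 = 2.641932
Iteration 2:
  f(2.641932) = -0.028490
  f'(2.641932) = 0.378511
  x_2 = 2.641932 - (-0.028490)/0.378511 = 2.717199
Iteration 3:
  f(2.717199) = -0.000398
  f'(2.717199) = 0.368026
  x_3 = 2.717199 - (-0.000398)/0.368026 = 2.718282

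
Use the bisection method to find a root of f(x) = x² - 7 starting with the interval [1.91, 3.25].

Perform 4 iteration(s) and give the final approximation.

f(x) = x² - 7
Initial interval: [1.91, 3.25]

Iteration 1:
  c_1 = (1.910000 + 3.250000)/2 = 2.580000
  f(c_1) = f(2.580000) = -0.343600
  f(a) × f(c) ≥ 0, new interval: [2.580000, 3.250000]
Iteration 2:
  c_2 = (2.580000 + 3.250000)/2 = 2.915000
  f(c_2) = f(2.915000) = 1.497225
  f(a) × f(c) < 0, new interval: [2.580000, 2.915000]
Iteration 3:
  c_3 = (2.580000 + 2.915000)/2 = 2.747500
  f(c_3) = f(2.747500) = 0.548756
  f(a) × f(c) < 0, new interval: [2.580000, 2.747500]
Iteration 4:
  c_4 = (2.580000 + 2.747500)/2 = 2.663750
  f(c_4) = f(2.663750) = 0.095564
  f(a) × f(c) < 0, new interval: [2.580000, 2.663750]

After 4 iteration(s), the approximation is c_4 = 2.663750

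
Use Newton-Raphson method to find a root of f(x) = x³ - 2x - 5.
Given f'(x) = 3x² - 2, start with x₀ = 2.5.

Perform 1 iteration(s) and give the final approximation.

f(x) = x³ - 2x - 5
f'(x) = 3x² - 2
x₀ = 2.5

Newton-Raphson formula: x_{n+1} = x_n - f(x_n)/f'(x_n)

Iteration 1:
  f(2.500000) = 5.625000
  f'(2.500000) = 16.750000
  x_1 = 2.500000 - 5.625000/16.750000 = 2.164179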